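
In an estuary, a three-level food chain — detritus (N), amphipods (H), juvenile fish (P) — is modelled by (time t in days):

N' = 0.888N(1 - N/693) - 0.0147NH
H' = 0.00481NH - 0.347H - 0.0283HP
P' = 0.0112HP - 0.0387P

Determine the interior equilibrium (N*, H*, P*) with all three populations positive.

From dP/dt = 0: 0.0112H* = 0.0387, so H* = 3.46.
From dN/dt = 0: 0.888(1 - N*/693) = 0.0147·3.46, giving N* = 693·(1 - 0.0572) = 653.
From dH/dt = 0: 0.00481·653 - 0.347 = 0.0283P*, so P* = 2.8/0.0283 = 98.8.

N* ≈ 653, H* ≈ 3.46, P* ≈ 98.8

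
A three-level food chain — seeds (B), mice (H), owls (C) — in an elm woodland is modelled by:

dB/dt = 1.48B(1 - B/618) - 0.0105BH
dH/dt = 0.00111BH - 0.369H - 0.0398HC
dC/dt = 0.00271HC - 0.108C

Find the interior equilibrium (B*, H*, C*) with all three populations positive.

B* ≈ 443, H* ≈ 39.9, C* ≈ 3.09

From dC/dt = 0: 0.00271H* = 0.108, so H* = 39.9.
From dB/dt = 0: 1.48(1 - B*/618) = 0.0105·39.9, giving B* = 618·(1 - 0.283) = 443.
From dH/dt = 0: 0.00111·443 - 0.369 = 0.0398C*, so C* = 0.123/0.0398 = 3.09.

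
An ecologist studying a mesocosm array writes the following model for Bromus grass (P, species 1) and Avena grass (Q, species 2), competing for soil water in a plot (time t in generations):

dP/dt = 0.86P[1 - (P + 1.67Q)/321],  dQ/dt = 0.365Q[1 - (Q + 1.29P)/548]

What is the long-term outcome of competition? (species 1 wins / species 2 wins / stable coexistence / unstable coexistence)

Compare the nullcline intercepts: K1/α12 = 321/1.67 = 192 < K2 = 548; K2/α21 = 548/1.29 = 425 > K1 = 321.
Since the inequalities point opposite ways, species 2 can invade but species 1 cannot.

species 2 excludes species 1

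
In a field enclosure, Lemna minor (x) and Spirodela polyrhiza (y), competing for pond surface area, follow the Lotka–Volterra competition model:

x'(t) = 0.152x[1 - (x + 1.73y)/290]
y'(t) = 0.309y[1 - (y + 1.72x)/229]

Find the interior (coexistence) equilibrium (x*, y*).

x* ≈ 53.7, y* ≈ 137

Setting both brackets to zero gives the nullclines x + 1.73y = 290 and 1.72x + y = 229.
Substituting y = 229 - 1.72x into the first: x(1 - 1.73·1.72) = 290 - 1.73·229.
So x* = -106/-1.98 = 53.7, and then y* = 229 - 1.72·53.7 = 137.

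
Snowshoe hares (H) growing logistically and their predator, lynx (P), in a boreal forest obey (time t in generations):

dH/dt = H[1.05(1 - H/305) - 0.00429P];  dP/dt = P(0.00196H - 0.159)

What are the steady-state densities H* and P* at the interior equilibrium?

H* ≈ 81.1, P* ≈ 180

From dP/dt = 0 with P > 0: 0.00196H* = 0.159, so H* = 81.1.
Substitute into dH/dt = 0: 1.05(1 - 81.1/305) = 0.00429P*.
The bracket is 0.734, giving P* = 0.771/0.00429 = 180.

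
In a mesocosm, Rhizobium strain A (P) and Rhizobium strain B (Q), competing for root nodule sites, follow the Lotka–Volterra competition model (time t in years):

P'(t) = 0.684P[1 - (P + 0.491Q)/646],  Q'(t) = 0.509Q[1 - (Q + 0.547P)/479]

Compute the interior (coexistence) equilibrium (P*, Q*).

Setting both brackets to zero gives the nullclines P + 0.491Q = 646 and 0.547P + Q = 479.
Substituting Q = 479 - 0.547P into the first: P(1 - 0.491·0.547) = 646 - 0.491·479.
So P* = 411/0.731 = 562, and then Q* = 479 - 0.547·562 = 172.

P* ≈ 562, Q* ≈ 172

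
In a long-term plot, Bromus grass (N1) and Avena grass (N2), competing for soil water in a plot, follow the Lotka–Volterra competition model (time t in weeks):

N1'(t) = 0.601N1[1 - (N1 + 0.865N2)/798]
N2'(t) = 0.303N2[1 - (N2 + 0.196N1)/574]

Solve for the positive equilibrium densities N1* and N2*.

N1* ≈ 363, N2* ≈ 503

Setting both brackets to zero gives the nullclines N1 + 0.865N2 = 798 and 0.196N1 + N2 = 574.
Substituting N2 = 574 - 0.196N1 into the first: N1(1 - 0.865·0.196) = 798 - 0.865·574.
So N1* = 301/0.83 = 363, and then N2* = 574 - 0.196·363 = 503.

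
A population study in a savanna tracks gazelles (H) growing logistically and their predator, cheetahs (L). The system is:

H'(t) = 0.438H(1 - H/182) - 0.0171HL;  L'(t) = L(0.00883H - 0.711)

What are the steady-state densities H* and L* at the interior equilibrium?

H* ≈ 80.5, L* ≈ 14.3

From dL/dt = 0 with L > 0: 0.00883H* = 0.711, so H* = 80.5.
Substitute into dH/dt = 0: 0.438(1 - 80.5/182) = 0.0171L*.
The bracket is 0.558, giving L* = 0.244/0.0171 = 14.3.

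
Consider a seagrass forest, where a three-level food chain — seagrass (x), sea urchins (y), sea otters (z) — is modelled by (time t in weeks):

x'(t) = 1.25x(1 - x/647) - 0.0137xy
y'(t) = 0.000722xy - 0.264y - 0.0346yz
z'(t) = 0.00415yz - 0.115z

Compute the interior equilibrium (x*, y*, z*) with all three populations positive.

From dz/dt = 0: 0.00415y* = 0.115, so y* = 27.7.
From dx/dt = 0: 1.25(1 - x*/647) = 0.0137·27.7, giving x* = 647·(1 - 0.304) = 450.
From dy/dt = 0: 0.000722·450 - 0.264 = 0.0346z*, so z* = 0.0613/0.0346 = 1.77.

x* ≈ 450, y* ≈ 27.7, z* ≈ 1.77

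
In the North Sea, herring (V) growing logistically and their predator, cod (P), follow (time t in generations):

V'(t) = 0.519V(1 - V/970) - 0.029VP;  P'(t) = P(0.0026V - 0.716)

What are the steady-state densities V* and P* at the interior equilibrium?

From dP/dt = 0 with P > 0: 0.0026V* = 0.716, so V* = 275.
Substitute into dV/dt = 0: 0.519(1 - 275/970) = 0.029P*.
The bracket is 0.716, giving P* = 0.372/0.029 = 12.8.

V* ≈ 275, P* ≈ 12.8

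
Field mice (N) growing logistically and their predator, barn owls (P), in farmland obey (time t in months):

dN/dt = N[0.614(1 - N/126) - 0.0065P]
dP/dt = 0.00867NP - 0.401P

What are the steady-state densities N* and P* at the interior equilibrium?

N* ≈ 46.3, P* ≈ 59.8

From dP/dt = 0 with P > 0: 0.00867N* = 0.401, so N* = 46.3.
Substitute into dN/dt = 0: 0.614(1 - 46.3/126) = 0.0065P*.
The bracket is 0.633, giving P* = 0.389/0.0065 = 59.8.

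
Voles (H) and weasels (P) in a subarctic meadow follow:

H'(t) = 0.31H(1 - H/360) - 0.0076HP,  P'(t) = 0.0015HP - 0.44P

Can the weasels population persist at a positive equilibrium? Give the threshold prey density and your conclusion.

Threshold H = 293; K > 293, so yes, the predator persists.

The predator equation gives dP/dt > 0 only when H > 0.44/0.0015 = 293.
Without the predator, H → K = 360. Since 360 > 293, the predator can invade and persist.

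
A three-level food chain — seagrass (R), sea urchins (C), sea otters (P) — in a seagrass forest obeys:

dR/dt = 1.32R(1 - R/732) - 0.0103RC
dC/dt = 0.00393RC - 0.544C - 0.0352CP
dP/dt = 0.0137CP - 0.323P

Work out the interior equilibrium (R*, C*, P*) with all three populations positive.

From dP/dt = 0: 0.0137C* = 0.323, so C* = 23.6.
From dR/dt = 0: 1.32(1 - R*/732) = 0.0103·23.6, giving R* = 732·(1 - 0.184) = 597.
From dC/dt = 0: 0.00393·597 - 0.544 = 0.0352P*, so P* = 1.8/0.0352 = 51.2.

R* ≈ 597, C* ≈ 23.6, P* ≈ 51.2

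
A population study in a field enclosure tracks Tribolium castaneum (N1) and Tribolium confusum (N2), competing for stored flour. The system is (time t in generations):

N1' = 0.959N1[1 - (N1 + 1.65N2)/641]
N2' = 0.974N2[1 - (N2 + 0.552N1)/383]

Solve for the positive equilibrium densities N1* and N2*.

Setting both brackets to zero gives the nullclines N1 + 1.65N2 = 641 and 0.552N1 + N2 = 383.
Substituting N2 = 383 - 0.552N1 into the first: N1(1 - 1.65·0.552) = 641 - 1.65·383.
So N1* = 9.05/0.0892 = 101, and then N2* = 383 - 0.552·101 = 327.

N1* ≈ 101, N2* ≈ 327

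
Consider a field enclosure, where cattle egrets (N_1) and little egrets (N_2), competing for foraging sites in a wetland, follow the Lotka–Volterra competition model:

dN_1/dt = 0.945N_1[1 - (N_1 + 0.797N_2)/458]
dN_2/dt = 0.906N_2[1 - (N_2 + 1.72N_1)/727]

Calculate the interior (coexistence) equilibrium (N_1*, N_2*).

N_1* ≈ 327, N_2* ≈ 164

Setting both brackets to zero gives the nullclines N_1 + 0.797N_2 = 458 and 1.72N_1 + N_2 = 727.
Substituting N_2 = 727 - 1.72N_1 into the first: N_1(1 - 0.797·1.72) = 458 - 0.797·727.
So N_1* = -121/-0.371 = 327, and then N_2* = 727 - 1.72·327 = 164.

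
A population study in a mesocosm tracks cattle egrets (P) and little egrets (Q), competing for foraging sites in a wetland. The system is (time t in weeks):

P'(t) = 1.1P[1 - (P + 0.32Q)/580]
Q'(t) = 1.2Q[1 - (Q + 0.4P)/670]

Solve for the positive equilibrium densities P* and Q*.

P* ≈ 419, Q* ≈ 502

Setting both brackets to zero gives the nullclines P + 0.32Q = 580 and 0.4P + Q = 670.
Substituting Q = 670 - 0.4P into the first: P(1 - 0.32·0.4) = 580 - 0.32·670.
So P* = 366/0.872 = 419, and then Q* = 670 - 0.4·419 = 502.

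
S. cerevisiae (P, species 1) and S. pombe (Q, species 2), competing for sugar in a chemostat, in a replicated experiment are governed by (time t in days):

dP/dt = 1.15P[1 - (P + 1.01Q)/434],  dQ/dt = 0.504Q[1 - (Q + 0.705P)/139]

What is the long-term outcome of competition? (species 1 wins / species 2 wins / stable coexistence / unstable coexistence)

species 1 excludes species 2

Compare the nullcline intercepts: K1/α12 = 434/1.01 = 430 > K2 = 139; K2/α21 = 139/0.705 = 197 < K1 = 434.
Since the inequalities point opposite ways, species 1 can invade but species 2 cannot.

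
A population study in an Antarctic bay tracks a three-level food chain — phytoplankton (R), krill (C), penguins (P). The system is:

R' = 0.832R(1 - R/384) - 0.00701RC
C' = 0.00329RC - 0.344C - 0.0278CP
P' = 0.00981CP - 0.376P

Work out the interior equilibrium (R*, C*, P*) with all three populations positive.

From dP/dt = 0: 0.00981C* = 0.376, so C* = 38.3.
From dR/dt = 0: 0.832(1 - R*/384) = 0.00701·38.3, giving R* = 384·(1 - 0.323) = 260.
From dC/dt = 0: 0.00329·260 - 0.344 = 0.0278P*, so P* = 0.511/0.0278 = 18.4.

R* ≈ 260, C* ≈ 38.3, P* ≈ 18.4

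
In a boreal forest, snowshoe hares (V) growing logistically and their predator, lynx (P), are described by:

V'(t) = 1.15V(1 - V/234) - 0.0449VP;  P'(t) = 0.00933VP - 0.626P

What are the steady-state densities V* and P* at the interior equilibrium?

V* ≈ 67.1, P* ≈ 18.3

From dP/dt = 0 with P > 0: 0.00933V* = 0.626, so V* = 67.1.
Substitute into dV/dt = 0: 1.15(1 - 67.1/234) = 0.0449P*.
The bracket is 0.713, giving P* = 0.82/0.0449 = 18.3.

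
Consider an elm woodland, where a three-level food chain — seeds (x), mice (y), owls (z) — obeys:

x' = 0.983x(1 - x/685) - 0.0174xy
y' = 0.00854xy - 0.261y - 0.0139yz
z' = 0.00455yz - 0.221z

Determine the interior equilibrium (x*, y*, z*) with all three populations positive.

x* ≈ 96.1, y* ≈ 48.6, z* ≈ 40.2

From dz/dt = 0: 0.00455y* = 0.221, so y* = 48.6.
From dx/dt = 0: 0.983(1 - x*/685) = 0.0174·48.6, giving x* = 685·(1 - 0.86) = 96.1.
From dy/dt = 0: 0.00854·96.1 - 0.261 = 0.0139z*, so z* = 0.559/0.0139 = 40.2.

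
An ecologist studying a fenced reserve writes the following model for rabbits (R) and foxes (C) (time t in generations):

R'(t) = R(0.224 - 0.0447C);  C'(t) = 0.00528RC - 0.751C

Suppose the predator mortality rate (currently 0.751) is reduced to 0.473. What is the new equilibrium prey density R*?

R* ≈ 89.6

At the interior fixed point, setting dC/dt = 0 with C > 0 fixes R* = (predator death rate)/(RC coefficient) — independent of the other coefficients.
With the change, R* = 0.473/0.00528 = 89.6; it falls from 142.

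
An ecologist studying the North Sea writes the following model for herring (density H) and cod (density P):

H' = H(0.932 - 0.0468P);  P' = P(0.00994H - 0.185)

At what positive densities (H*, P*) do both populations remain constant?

H* ≈ 18.6, P* ≈ 19.9

Set dP/dt = 0 with P > 0: 0.00994H - 0.185 = 0, so H* = 0.185/0.00994 = 18.6.
Set dH/dt = 0 with H > 0: 0.932 - 0.0468P = 0, so P* = 0.932/0.0468 = 19.9.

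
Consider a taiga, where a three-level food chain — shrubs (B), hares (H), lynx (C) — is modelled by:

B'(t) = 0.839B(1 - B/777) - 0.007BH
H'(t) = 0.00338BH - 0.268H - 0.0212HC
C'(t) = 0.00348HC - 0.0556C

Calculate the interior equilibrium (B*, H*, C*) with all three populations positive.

B* ≈ 673, H* ≈ 16, C* ≈ 94.7

From dC/dt = 0: 0.00348H* = 0.0556, so H* = 16.
From dB/dt = 0: 0.839(1 - B*/777) = 0.007·16, giving B* = 777·(1 - 0.133) = 673.
From dH/dt = 0: 0.00338·673 - 0.268 = 0.0212C*, so C* = 2.01/0.0212 = 94.7.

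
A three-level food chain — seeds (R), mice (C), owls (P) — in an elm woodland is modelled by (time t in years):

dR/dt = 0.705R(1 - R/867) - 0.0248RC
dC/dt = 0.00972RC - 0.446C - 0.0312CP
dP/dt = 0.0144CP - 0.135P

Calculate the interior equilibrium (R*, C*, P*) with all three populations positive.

R* ≈ 581, C* ≈ 9.38, P* ≈ 167

From dP/dt = 0: 0.0144C* = 0.135, so C* = 9.38.
From dR/dt = 0: 0.705(1 - R*/867) = 0.0248·9.38, giving R* = 867·(1 - 0.33) = 581.
From dC/dt = 0: 0.00972·581 - 0.446 = 0.0312P*, so P* = 5.2/0.0312 = 167.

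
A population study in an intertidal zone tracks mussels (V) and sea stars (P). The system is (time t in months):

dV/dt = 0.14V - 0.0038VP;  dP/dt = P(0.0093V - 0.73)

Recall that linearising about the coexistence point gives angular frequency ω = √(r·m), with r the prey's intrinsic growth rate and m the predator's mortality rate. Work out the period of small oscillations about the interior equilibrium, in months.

T ≈ 19.7 months

Here r = 0.14 and m = 0.73, so r·m = 0.102.
ω = √0.102 = 0.32 per month, hence T = 2π/ω ≈ 19.7 months.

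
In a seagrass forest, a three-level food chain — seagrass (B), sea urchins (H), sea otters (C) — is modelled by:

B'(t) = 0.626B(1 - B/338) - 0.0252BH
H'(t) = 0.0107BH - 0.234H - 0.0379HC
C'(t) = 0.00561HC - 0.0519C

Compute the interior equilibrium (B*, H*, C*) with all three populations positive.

B* ≈ 212, H* ≈ 9.25, C* ≈ 53.7

From dC/dt = 0: 0.00561H* = 0.0519, so H* = 9.25.
From dB/dt = 0: 0.626(1 - B*/338) = 0.0252·9.25, giving B* = 338·(1 - 0.372) = 212.
From dH/dt = 0: 0.0107·212 - 0.234 = 0.0379C*, so C* = 2.04/0.0379 = 53.7.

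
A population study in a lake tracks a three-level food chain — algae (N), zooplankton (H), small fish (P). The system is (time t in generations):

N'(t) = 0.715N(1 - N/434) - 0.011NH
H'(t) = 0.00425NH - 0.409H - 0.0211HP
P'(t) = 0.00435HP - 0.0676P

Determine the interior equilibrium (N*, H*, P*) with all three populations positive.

N* ≈ 330, H* ≈ 15.5, P* ≈ 47.1

From dP/dt = 0: 0.00435H* = 0.0676, so H* = 15.5.
From dN/dt = 0: 0.715(1 - N*/434) = 0.011·15.5, giving N* = 434·(1 - 0.239) = 330.
From dH/dt = 0: 0.00425·330 - 0.409 = 0.0211P*, so P* = 0.995/0.0211 = 47.1.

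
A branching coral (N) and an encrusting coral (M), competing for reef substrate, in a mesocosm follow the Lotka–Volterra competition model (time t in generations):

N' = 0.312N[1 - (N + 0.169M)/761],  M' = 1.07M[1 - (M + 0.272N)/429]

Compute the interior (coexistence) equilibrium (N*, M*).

N* ≈ 722, M* ≈ 233

Setting both brackets to zero gives the nullclines N + 0.169M = 761 and 0.272N + M = 429.
Substituting M = 429 - 0.272N into the first: N(1 - 0.169·0.272) = 761 - 0.169·429.
So N* = 688/0.954 = 722, and then M* = 429 - 0.272·722 = 233.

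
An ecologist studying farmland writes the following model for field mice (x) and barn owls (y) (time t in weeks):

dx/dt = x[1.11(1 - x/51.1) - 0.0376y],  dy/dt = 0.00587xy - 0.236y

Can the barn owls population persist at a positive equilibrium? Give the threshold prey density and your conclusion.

The predator equation gives dy/dt > 0 only when x > 0.236/0.00587 = 40.2.
Without the predator, x → K = 51.1. Since 51.1 > 40.2, the predator can invade and persist.

Threshold x = 40.2; K > 40.2, so yes, the predator persists.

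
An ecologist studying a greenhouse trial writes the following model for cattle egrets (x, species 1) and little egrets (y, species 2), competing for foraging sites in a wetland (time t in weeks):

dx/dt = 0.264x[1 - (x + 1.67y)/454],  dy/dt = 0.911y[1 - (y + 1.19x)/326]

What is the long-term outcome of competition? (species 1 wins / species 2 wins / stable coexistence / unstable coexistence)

unstable coexistence (outcome depends on initial conditions)

Compare the nullcline intercepts: K1/α12 = 454/1.67 = 272 < K2 = 326; K2/α21 = 326/1.19 = 274 < K1 = 454.
Since both are reversed, neither can invade when rare; the interior point is a saddle.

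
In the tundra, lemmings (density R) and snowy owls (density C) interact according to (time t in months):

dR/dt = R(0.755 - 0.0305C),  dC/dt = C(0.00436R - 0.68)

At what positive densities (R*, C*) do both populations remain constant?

Set dC/dt = 0 with C > 0: 0.00436R - 0.68 = 0, so R* = 0.68/0.00436 = 156.
Set dR/dt = 0 with R > 0: 0.755 - 0.0305C = 0, so C* = 0.755/0.0305 = 24.8.

R* ≈ 156, C* ≈ 24.8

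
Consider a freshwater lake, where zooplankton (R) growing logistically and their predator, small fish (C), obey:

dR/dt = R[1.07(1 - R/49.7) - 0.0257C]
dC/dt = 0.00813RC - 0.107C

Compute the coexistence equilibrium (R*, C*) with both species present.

From dC/dt = 0 with C > 0: 0.00813R* = 0.107, so R* = 13.2.
Substitute into dR/dt = 0: 1.07(1 - 13.2/49.7) = 0.0257C*.
The bracket is 0.735, giving C* = 0.787/0.0257 = 30.6.

R* ≈ 13.2, C* ≈ 30.6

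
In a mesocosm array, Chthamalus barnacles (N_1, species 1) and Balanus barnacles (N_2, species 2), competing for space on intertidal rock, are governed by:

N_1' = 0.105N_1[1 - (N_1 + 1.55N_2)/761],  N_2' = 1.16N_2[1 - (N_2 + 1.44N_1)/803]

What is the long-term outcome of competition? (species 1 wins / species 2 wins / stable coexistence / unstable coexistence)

Compare the nullcline intercepts: K1/α12 = 761/1.55 = 491 < K2 = 803; K2/α21 = 803/1.44 = 558 < K1 = 761.
Since both are reversed, neither can invade when rare; the interior point is a saddle.

unstable coexistence (outcome depends on initial conditions)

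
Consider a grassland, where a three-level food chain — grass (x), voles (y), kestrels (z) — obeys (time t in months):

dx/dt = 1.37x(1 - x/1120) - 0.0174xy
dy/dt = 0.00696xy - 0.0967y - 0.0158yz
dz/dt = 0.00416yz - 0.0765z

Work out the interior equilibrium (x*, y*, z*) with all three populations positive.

From dz/dt = 0: 0.00416y* = 0.0765, so y* = 18.4.
From dx/dt = 0: 1.37(1 - x*/1120) = 0.0174·18.4, giving x* = 1120·(1 - 0.234) = 858.
From dy/dt = 0: 0.00696·858 - 0.0967 = 0.0158z*, so z* = 5.88/0.0158 = 372.

x* ≈ 858, y* ≈ 18.4, z* ≈ 372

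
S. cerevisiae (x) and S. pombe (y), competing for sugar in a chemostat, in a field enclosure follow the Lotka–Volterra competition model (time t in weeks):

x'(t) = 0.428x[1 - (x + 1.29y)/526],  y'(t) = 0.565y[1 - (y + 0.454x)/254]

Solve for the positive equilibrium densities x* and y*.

x* ≈ 479, y* ≈ 36.7

Setting both brackets to zero gives the nullclines x + 1.29y = 526 and 0.454x + y = 254.
Substituting y = 254 - 0.454x into the first: x(1 - 1.29·0.454) = 526 - 1.29·254.
So x* = 198/0.414 = 479, and then y* = 254 - 0.454·479 = 36.7.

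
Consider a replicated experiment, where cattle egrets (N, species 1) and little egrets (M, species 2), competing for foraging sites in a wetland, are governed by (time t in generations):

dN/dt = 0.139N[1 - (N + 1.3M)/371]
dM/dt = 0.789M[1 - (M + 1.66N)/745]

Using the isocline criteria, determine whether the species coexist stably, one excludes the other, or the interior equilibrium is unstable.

species 2 excludes species 1

Compare the nullcline intercepts: K1/α12 = 371/1.3 = 285 < K2 = 745; K2/α21 = 745/1.66 = 449 > K1 = 371.
Since the inequalities point opposite ways, species 2 can invade but species 1 cannot.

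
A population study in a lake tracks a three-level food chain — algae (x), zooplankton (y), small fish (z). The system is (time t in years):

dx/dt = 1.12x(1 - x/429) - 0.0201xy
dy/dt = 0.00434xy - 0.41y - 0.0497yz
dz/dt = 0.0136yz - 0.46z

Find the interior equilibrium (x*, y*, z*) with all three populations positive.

From dz/dt = 0: 0.0136y* = 0.46, so y* = 33.8.
From dx/dt = 0: 1.12(1 - x*/429) = 0.0201·33.8, giving x* = 429·(1 - 0.607) = 169.
From dy/dt = 0: 0.00434·169 - 0.41 = 0.0497z*, so z* = 0.322/0.0497 = 6.47.

x* ≈ 169, y* ≈ 33.8, z* ≈ 6.47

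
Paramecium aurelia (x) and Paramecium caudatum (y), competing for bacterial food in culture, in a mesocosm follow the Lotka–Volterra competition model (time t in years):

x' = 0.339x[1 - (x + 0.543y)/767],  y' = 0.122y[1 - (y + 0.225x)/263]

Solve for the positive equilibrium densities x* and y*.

x* ≈ 711, y* ≈ 103

Setting both brackets to zero gives the nullclines x + 0.543y = 767 and 0.225x + y = 263.
Substituting y = 263 - 0.225x into the first: x(1 - 0.543·0.225) = 767 - 0.543·263.
So x* = 624/0.878 = 711, and then y* = 263 - 0.225·711 = 103.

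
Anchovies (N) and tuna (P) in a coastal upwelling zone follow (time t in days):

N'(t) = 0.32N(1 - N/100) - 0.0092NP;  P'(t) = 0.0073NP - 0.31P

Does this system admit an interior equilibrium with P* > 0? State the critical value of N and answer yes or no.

Threshold N = 42.5; K > 42.5, so yes, the predator persists.

The predator equation gives dP/dt > 0 only when N > 0.31/0.0073 = 42.5.
Without the predator, N → K = 100. Since 100 > 42.5, the predator can invade and persist.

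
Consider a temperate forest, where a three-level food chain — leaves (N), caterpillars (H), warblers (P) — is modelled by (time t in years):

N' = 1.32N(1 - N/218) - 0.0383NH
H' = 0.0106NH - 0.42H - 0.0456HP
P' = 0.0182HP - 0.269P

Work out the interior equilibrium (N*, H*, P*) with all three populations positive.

From dP/dt = 0: 0.0182H* = 0.269, so H* = 14.8.
From dN/dt = 0: 1.32(1 - N*/218) = 0.0383·14.8, giving N* = 218·(1 - 0.429) = 125.
From dH/dt = 0: 0.0106·125 - 0.42 = 0.0456P*, so P* = 0.9/0.0456 = 19.7.

N* ≈ 125, H* ≈ 14.8, P* ≈ 19.7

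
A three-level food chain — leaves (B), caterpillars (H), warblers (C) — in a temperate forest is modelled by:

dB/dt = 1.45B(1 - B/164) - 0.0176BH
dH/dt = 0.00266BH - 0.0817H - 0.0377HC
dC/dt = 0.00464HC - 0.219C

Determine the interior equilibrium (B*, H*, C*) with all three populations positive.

From dC/dt = 0: 0.00464H* = 0.219, so H* = 47.2.
From dB/dt = 0: 1.45(1 - B*/164) = 0.0176·47.2, giving B* = 164·(1 - 0.573) = 70.
From dH/dt = 0: 0.00266·70 - 0.0817 = 0.0377C*, so C* = 0.105/0.0377 = 2.78.

B* ≈ 70, H* ≈ 47.2, C* ≈ 2.78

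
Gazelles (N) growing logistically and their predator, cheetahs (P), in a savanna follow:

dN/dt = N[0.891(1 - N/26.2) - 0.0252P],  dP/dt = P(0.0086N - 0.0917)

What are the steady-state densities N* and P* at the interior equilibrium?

From dP/dt = 0 with P > 0: 0.0086N* = 0.0917, so N* = 10.7.
Substitute into dN/dt = 0: 0.891(1 - 10.7/26.2) = 0.0252P*.
The bracket is 0.593, giving P* = 0.528/0.0252 = 21.

N* ≈ 10.7, P* ≈ 21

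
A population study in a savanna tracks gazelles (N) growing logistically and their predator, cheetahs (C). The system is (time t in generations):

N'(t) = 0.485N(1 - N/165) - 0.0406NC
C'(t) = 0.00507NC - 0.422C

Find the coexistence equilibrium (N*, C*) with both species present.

N* ≈ 83.2, C* ≈ 5.92

From dC/dt = 0 with C > 0: 0.00507N* = 0.422, so N* = 83.2.
Substitute into dN/dt = 0: 0.485(1 - 83.2/165) = 0.0406C*.
The bracket is 0.496, giving C* = 0.24/0.0406 = 5.92.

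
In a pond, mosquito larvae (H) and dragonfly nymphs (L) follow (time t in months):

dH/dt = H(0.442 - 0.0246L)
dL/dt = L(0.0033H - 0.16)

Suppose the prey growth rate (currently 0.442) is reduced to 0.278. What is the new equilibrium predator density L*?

At the interior fixed point, setting dH/dt = 0 with H > 0 fixes L* = (prey growth rate)/(HL coefficient) — independent of the other coefficients.
With the change, L* = 0.278/0.0246 = 11.3; it falls from 18.

L* ≈ 11.3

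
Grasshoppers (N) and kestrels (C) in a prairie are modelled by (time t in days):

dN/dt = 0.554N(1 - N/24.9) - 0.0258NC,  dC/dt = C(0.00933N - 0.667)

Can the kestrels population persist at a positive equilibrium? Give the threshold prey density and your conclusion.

The predator equation gives dC/dt > 0 only when N > 0.667/0.00933 = 71.5.
Without the predator, N → K = 24.9. Since 24.9 < 71.5, the predator cannot invade.

Threshold N = 71.5; K < 71.5, so no, the predator goes extinct.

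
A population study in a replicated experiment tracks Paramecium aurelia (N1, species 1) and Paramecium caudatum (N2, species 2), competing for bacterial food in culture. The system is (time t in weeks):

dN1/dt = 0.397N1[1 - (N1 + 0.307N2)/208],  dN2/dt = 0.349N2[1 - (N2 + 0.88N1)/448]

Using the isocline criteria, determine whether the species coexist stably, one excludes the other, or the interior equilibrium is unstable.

Compare the nullcline intercepts: K1/α12 = 208/0.307 = 678 > K2 = 448; K2/α21 = 448/0.88 = 509 > K1 = 208.
Since both inequalities hold, each species can invade when rare, so the interior equilibrium is stable.

stable coexistence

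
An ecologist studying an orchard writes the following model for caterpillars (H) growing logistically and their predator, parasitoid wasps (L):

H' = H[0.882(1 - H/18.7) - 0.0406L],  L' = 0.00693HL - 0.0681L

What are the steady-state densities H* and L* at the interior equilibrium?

From dL/dt = 0 with L > 0: 0.00693H* = 0.0681, so H* = 9.83.
Substitute into dH/dt = 0: 0.882(1 - 9.83/18.7) = 0.0406L*.
The bracket is 0.475, giving L* = 0.419/0.0406 = 10.3.

H* ≈ 9.83, L* ≈ 10.3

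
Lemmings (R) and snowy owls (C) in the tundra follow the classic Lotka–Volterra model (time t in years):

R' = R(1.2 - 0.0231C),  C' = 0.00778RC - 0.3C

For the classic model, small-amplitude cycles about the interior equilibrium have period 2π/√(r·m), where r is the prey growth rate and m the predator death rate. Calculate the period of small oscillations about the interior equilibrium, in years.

Here r = 1.2 and m = 0.3, so r·m = 0.36.
ω = √0.36 = 0.6 per year, hence T = 2π/ω ≈ 10.5 years.

T ≈ 10.5 years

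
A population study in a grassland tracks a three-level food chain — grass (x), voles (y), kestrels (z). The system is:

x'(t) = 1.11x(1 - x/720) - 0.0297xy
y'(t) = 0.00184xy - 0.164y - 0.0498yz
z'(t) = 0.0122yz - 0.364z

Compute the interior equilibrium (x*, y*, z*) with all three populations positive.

From dz/dt = 0: 0.0122y* = 0.364, so y* = 29.8.
From dx/dt = 0: 1.11(1 - x*/720) = 0.0297·29.8, giving x* = 720·(1 - 0.798) = 145.
From dy/dt = 0: 0.00184·145 - 0.164 = 0.0498z*, so z* = 0.103/0.0498 = 2.07.

x* ≈ 145, y* ≈ 29.8, z* ≈ 2.07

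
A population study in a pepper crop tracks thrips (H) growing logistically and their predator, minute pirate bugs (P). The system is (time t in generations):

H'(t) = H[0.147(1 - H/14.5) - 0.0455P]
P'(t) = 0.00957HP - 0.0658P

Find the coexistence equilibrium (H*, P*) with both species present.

From dP/dt = 0 with P > 0: 0.00957H* = 0.0658, so H* = 6.88.
Substitute into dH/dt = 0: 0.147(1 - 6.88/14.5) = 0.0455P*.
The bracket is 0.526, giving P* = 0.0773/0.0455 = 1.7.

H* ≈ 6.88, P* ≈ 1.7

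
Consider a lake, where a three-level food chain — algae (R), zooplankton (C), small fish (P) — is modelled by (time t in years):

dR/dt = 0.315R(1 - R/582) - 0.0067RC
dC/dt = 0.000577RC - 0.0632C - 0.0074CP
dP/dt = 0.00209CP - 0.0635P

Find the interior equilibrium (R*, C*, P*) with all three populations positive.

From dP/dt = 0: 0.00209C* = 0.0635, so C* = 30.4.
From dR/dt = 0: 0.315(1 - R*/582) = 0.0067·30.4, giving R* = 582·(1 - 0.646) = 206.
From dC/dt = 0: 0.000577·206 - 0.0632 = 0.0074P*, so P* = 0.0556/0.0074 = 7.51.

R* ≈ 206, C* ≈ 30.4, P* ≈ 7.51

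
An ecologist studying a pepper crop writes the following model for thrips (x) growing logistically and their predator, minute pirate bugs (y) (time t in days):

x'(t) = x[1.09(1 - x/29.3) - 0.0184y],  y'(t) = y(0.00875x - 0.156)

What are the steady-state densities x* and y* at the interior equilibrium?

From dy/dt = 0 with y > 0: 0.00875x* = 0.156, so x* = 17.8.
Substitute into dx/dt = 0: 1.09(1 - 17.8/29.3) = 0.0184y*.
The bracket is 0.392, giving y* = 0.427/0.0184 = 23.2.

x* ≈ 17.8, y* ≈ 23.2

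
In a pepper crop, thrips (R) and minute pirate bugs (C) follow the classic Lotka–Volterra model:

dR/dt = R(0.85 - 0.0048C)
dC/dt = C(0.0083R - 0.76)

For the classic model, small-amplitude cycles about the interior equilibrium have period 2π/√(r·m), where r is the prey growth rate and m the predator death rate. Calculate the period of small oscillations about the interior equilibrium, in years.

T ≈ 7.82 years

Here r = 0.85 and m = 0.76, so r·m = 0.646.
ω = √0.646 = 0.804 per year, hence T = 2π/ω ≈ 7.82 years.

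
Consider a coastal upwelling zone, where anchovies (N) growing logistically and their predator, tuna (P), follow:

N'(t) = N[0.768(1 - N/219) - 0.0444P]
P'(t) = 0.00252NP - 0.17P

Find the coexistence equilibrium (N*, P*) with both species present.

From dP/dt = 0 with P > 0: 0.00252N* = 0.17, so N* = 67.5.
Substitute into dN/dt = 0: 0.768(1 - 67.5/219) = 0.0444P*.
The bracket is 0.692, giving P* = 0.531/0.0444 = 12.

N* ≈ 67.5, P* ≈ 12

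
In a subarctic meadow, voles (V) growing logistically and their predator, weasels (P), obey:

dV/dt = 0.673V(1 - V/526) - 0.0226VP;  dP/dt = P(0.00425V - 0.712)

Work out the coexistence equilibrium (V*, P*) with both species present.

V* ≈ 168, P* ≈ 20.3

From dP/dt = 0 with P > 0: 0.00425V* = 0.712, so V* = 168.
Substitute into dV/dt = 0: 0.673(1 - 168/526) = 0.0226P*.
The bracket is 0.682, giving P* = 0.459/0.0226 = 20.3.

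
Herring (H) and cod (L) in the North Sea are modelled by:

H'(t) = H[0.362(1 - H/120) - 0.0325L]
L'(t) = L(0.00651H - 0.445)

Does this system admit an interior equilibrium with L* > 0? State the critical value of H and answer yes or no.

Threshold H = 68.4; K > 68.4, so yes, the predator persists.

The predator equation gives dL/dt > 0 only when H > 0.445/0.00651 = 68.4.
Without the predator, H → K = 120. Since 120 > 68.4, the predator can invade and persist.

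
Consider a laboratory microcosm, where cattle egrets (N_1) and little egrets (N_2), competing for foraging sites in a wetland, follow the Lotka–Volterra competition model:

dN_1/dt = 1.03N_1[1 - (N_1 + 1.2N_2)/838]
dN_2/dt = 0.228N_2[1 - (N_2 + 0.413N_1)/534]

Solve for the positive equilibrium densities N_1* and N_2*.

Setting both brackets to zero gives the nullclines N_1 + 1.2N_2 = 838 and 0.413N_1 + N_2 = 534.
Substituting N_2 = 534 - 0.413N_1 into the first: N_1(1 - 1.2·0.413) = 838 - 1.2·534.
So N_1* = 197/0.504 = 391, and then N_2* = 534 - 0.413·391 = 373.

N_1* ≈ 391, N_2* ≈ 373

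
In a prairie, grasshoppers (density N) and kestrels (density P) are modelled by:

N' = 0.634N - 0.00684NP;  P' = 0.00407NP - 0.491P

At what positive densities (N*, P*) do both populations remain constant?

N* ≈ 121, P* ≈ 92.7

Set dP/dt = 0 with P > 0: 0.00407N - 0.491 = 0, so N* = 0.491/0.00407 = 121.
Set dN/dt = 0 with N > 0: 0.634 - 0.00684P = 0, so P* = 0.634/0.00684 = 92.7.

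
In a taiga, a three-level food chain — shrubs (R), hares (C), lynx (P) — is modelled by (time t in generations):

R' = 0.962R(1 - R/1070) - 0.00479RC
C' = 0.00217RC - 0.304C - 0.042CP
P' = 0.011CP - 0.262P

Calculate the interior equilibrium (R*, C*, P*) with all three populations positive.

R* ≈ 943, C* ≈ 23.8, P* ≈ 41.5

From dP/dt = 0: 0.011C* = 0.262, so C* = 23.8.
From dR/dt = 0: 0.962(1 - R*/1070) = 0.00479·23.8, giving R* = 1070·(1 - 0.119) = 943.
From dC/dt = 0: 0.00217·943 - 0.304 = 0.042P*, so P* = 1.74/0.042 = 41.5.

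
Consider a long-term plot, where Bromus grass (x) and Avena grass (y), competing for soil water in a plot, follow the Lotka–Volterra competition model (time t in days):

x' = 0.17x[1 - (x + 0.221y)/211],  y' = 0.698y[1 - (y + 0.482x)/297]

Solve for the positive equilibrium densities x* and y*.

x* ≈ 163, y* ≈ 219

Setting both brackets to zero gives the nullclines x + 0.221y = 211 and 0.482x + y = 297.
Substituting y = 297 - 0.482x into the first: x(1 - 0.221·0.482) = 211 - 0.221·297.
So x* = 145/0.893 = 163, and then y* = 297 - 0.482·163 = 219.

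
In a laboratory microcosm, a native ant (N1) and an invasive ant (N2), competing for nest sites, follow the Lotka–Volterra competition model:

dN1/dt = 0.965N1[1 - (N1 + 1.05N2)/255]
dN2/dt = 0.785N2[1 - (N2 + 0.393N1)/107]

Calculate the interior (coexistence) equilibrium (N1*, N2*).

Setting both brackets to zero gives the nullclines N1 + 1.05N2 = 255 and 0.393N1 + N2 = 107.
Substituting N2 = 107 - 0.393N1 into the first: N1(1 - 1.05·0.393) = 255 - 1.05·107.
So N1* = 143/0.587 = 243, and then N2* = 107 - 0.393·243 = 11.6.

N1* ≈ 243, N2* ≈ 11.6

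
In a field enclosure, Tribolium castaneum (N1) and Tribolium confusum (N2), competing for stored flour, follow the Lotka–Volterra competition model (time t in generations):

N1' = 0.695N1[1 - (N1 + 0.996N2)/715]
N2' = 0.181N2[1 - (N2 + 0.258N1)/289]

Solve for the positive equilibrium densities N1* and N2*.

N1* ≈ 575, N2* ≈ 141

Setting both brackets to zero gives the nullclines N1 + 0.996N2 = 715 and 0.258N1 + N2 = 289.
Substituting N2 = 289 - 0.258N1 into the first: N1(1 - 0.996·0.258) = 715 - 0.996·289.
So N1* = 427/0.743 = 575, and then N2* = 289 - 0.258·575 = 141.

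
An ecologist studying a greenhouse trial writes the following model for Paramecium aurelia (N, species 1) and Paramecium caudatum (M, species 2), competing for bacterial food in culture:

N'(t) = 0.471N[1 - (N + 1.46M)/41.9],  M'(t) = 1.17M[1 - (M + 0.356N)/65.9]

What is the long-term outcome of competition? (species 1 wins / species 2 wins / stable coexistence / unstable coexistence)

species 2 excludes species 1

Compare the nullcline intercepts: K1/α12 = 41.9/1.46 = 28.7 < K2 = 65.9; K2/α21 = 65.9/0.356 = 185 > K1 = 41.9.
Since the inequalities point opposite ways, species 2 can invade but species 1 cannot.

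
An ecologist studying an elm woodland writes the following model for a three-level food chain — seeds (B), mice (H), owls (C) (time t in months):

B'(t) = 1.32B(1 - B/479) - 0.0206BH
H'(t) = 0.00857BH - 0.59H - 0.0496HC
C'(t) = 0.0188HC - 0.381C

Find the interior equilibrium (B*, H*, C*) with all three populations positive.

B* ≈ 328, H* ≈ 20.3, C* ≈ 44.7

From dC/dt = 0: 0.0188H* = 0.381, so H* = 20.3.
From dB/dt = 0: 1.32(1 - B*/479) = 0.0206·20.3, giving B* = 479·(1 - 0.316) = 328.
From dH/dt = 0: 0.00857·328 - 0.59 = 0.0496C*, so C* = 2.22/0.0496 = 44.7.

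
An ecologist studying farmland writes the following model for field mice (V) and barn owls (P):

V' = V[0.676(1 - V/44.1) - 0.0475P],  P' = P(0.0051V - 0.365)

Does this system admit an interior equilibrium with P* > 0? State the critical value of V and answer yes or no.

Threshold V = 71.6; K < 71.6, so no, the predator goes extinct.

The predator equation gives dP/dt > 0 only when V > 0.365/0.0051 = 71.6.
Without the predator, V → K = 44.1. Since 44.1 < 71.6, the predator cannot invade.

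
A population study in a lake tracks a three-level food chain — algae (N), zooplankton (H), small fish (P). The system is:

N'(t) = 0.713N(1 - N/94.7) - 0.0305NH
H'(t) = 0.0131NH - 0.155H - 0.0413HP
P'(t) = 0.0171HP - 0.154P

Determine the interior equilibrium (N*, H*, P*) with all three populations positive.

From dP/dt = 0: 0.0171H* = 0.154, so H* = 9.01.
From dN/dt = 0: 0.713(1 - N*/94.7) = 0.0305·9.01, giving N* = 94.7·(1 - 0.385) = 58.2.
From dH/dt = 0: 0.0131·58.2 - 0.155 = 0.0413P*, so P* = 0.608/0.0413 = 14.7.

N* ≈ 58.2, H* ≈ 9.01, P* ≈ 14.7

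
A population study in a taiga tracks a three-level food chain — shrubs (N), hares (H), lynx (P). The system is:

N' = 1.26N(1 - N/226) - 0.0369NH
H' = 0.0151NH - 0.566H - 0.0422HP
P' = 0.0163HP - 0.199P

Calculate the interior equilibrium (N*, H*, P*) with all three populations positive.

N* ≈ 145, H* ≈ 12.2, P* ≈ 38.5

From dP/dt = 0: 0.0163H* = 0.199, so H* = 12.2.
From dN/dt = 0: 1.26(1 - N*/226) = 0.0369·12.2, giving N* = 226·(1 - 0.358) = 145.
From dH/dt = 0: 0.0151·145 - 0.566 = 0.0422P*, so P* = 1.63/0.0422 = 38.5.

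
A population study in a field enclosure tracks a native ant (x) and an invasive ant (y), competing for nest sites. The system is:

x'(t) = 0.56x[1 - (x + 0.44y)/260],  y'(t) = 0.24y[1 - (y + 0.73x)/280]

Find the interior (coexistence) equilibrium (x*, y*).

Setting both brackets to zero gives the nullclines x + 0.44y = 260 and 0.73x + y = 280.
Substituting y = 280 - 0.73x into the first: x(1 - 0.44·0.73) = 260 - 0.44·280.
So x* = 137/0.679 = 202, and then y* = 280 - 0.73·202 = 133.

x* ≈ 202, y* ≈ 133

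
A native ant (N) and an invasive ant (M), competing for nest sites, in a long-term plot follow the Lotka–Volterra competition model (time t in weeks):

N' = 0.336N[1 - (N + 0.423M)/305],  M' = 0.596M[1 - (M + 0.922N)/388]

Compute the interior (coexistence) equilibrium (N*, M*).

N* ≈ 231, M* ≈ 175

Setting both brackets to zero gives the nullclines N + 0.423M = 305 and 0.922N + M = 388.
Substituting M = 388 - 0.922N into the first: N(1 - 0.423·0.922) = 305 - 0.423·388.
So N* = 141/0.61 = 231, and then M* = 388 - 0.922·231 = 175.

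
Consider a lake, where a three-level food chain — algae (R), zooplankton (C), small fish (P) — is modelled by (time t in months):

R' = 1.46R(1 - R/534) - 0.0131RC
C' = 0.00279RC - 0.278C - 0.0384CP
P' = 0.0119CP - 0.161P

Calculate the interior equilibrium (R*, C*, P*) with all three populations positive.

R* ≈ 469, C* ≈ 13.5, P* ≈ 26.8

From dP/dt = 0: 0.0119C* = 0.161, so C* = 13.5.
From dR/dt = 0: 1.46(1 - R*/534) = 0.0131·13.5, giving R* = 534·(1 - 0.121) = 469.
From dC/dt = 0: 0.00279·469 - 0.278 = 0.0384P*, so P* = 1.03/0.0384 = 26.8.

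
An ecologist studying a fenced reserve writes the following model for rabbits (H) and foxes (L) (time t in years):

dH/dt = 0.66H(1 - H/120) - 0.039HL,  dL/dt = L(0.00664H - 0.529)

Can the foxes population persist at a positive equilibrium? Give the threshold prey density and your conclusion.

The predator equation gives dL/dt > 0 only when H > 0.529/0.00664 = 79.7.
Without the predator, H → K = 120. Since 120 > 79.7, the predator can invade and persist.

Threshold H = 79.7; K > 79.7, so yes, the predator persists.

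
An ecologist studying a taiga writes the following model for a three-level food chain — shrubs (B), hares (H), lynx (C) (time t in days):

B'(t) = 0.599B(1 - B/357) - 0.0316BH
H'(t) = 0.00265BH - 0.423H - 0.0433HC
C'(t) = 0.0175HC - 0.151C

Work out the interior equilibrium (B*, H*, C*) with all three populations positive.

B* ≈ 194, H* ≈ 8.63, C* ≈ 2.13

From dC/dt = 0: 0.0175H* = 0.151, so H* = 8.63.
From dB/dt = 0: 0.599(1 - B*/357) = 0.0316·8.63, giving B* = 357·(1 - 0.455) = 194.
From dH/dt = 0: 0.00265·194 - 0.423 = 0.0433C*, so C* = 0.0924/0.0433 = 2.13.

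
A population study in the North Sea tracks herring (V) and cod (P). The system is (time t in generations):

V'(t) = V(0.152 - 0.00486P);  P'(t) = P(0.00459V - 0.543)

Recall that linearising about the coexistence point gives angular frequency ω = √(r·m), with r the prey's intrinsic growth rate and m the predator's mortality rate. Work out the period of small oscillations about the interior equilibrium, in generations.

T ≈ 21.9 generations

Here r = 0.152 and m = 0.543, so r·m = 0.0825.
ω = √0.0825 = 0.287 per generation, hence T = 2π/ω ≈ 21.9 generations.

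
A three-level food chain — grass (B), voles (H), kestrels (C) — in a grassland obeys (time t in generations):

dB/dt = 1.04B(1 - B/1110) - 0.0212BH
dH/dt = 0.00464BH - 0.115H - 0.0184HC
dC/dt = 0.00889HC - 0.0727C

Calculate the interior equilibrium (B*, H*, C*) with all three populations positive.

B* ≈ 925, H* ≈ 8.18, C* ≈ 227

From dC/dt = 0: 0.00889H* = 0.0727, so H* = 8.18.
From dB/dt = 0: 1.04(1 - B*/1110) = 0.0212·8.18, giving B* = 1110·(1 - 0.167) = 925.
From dH/dt = 0: 0.00464·925 - 0.115 = 0.0184C*, so C* = 4.18/0.0184 = 227.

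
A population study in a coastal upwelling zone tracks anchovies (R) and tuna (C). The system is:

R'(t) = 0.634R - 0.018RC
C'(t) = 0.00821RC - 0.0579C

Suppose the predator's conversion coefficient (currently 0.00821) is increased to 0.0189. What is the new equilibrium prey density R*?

R* ≈ 3.06

At the interior fixed point, setting dC/dt = 0 with C > 0 fixes R* = (predator death rate)/(RC coefficient) — independent of the other coefficients.
With the change, R* = 0.0579/0.0189 = 3.06; it falls from 7.05.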